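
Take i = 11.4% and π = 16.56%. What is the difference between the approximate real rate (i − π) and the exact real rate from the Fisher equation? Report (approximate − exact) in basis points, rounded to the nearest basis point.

-73 basis points

Approximate: r ≈ 11.400% − 16.560% = -5.1600%
Exact: (1 + 0.1140)/(1 + 0.1656) − 1 = -4.4269%
Error = -5.1600% − (-4.4269%) = -0.7331% → -73 basis points.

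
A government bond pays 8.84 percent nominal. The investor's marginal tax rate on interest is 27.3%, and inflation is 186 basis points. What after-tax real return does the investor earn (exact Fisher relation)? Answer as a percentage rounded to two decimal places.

4.48%

After-tax nominal return = 8.84% × (1 − 0.273) = 6.42668%.
1 + r = 1.0642668 / 1.01860 = 1.044833
After-tax real rate = 1.044833 − 1 → 4.48%.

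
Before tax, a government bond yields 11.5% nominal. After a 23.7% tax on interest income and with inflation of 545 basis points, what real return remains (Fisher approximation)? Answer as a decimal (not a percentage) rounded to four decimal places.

After-tax nominal return = 11.5% × (1 − 0.237) = 8.7745%.
r ≈ 8.7745% − 5.45% → 0.0332.

0.0332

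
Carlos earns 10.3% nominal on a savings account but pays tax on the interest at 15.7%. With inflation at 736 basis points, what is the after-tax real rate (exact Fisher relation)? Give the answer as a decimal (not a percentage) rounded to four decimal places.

0.0123

After-tax nominal return = 10.3% × (1 − 0.157) = 8.6829%.
1 + r = 1.086829 / 1.07360 = 1.012322
After-tax real rate = 1.012322 − 1 → 0.0123.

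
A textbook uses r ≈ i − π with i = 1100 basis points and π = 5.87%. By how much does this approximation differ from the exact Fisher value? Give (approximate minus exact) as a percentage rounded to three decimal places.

0.284%

Approximate: r ≈ 11.000% − 5.870% = 5.1300%
Exact: (1 + 0.1100)/(1 + 0.0587) − 1 = 4.8456%
Error = 5.1300% − 4.8456% = 0.2844% → 0.284%.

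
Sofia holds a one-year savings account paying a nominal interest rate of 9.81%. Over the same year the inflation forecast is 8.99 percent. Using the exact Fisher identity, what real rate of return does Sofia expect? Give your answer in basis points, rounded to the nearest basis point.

75 basis points

1 + r = 1.09810 / 1.08990 = 1.007524
r = 1.007524 − 1 = 0.7524%, i.e. 75 basis points.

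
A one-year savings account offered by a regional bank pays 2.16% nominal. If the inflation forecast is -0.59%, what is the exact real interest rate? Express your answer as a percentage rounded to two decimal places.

By the Fisher identity, 1 + r = (1 + i)/(1 + π).
1 + r = 1.02160 / 0.99410 = 1.027663
r = 1.027663 − 1 = 2.7663%, i.e. 2.77%.

2.77%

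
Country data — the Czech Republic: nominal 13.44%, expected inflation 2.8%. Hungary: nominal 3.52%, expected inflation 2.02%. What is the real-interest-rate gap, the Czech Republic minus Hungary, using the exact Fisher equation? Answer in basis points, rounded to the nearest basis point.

The Czech Republic: (1 + 0.1344)/(1 + 0.0280) − 1 = 10.3502%
Hungary: (1 + 0.0352)/(1 + 0.0202) − 1 = 1.4703%
Differential = 10.3502% − 1.4703% = 8.8799% → 888 basis points.

888 basis points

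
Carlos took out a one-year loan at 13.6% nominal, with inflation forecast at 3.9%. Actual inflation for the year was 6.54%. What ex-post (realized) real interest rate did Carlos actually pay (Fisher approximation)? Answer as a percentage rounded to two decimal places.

Ex-post: 13.6% − 6.54% = 7.060%
So the realized real rate is 7.06%.

7.06%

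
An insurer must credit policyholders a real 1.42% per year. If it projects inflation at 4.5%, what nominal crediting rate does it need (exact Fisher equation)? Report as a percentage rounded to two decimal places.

(1 + i) = (1 + r)(1 + π) = 1.01420 × 1.04500 = 1.059839
i = 1.059839 − 1, so the required nominal rate is 5.98%.

5.98%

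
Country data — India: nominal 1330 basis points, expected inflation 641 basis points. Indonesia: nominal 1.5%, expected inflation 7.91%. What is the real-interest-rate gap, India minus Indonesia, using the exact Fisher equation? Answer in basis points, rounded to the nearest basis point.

India: (1 + 0.1330)/(1 + 0.0641) − 1 = 6.4750%
Indonesia: (1 + 0.0150)/(1 + 0.0791) − 1 = -5.9401%
Differential = 6.4750% − (-5.9401%) = 12.4151% → 1242 basis points.

1242 basis points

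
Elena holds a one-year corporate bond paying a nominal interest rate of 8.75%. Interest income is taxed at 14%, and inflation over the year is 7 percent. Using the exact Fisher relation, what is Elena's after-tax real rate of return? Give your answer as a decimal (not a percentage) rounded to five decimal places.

0.00491

After-tax nominal return = 8.75% × (1 − 0.14) = 7.5250%.
1 + r = 1.07525 / 1.07000 = 1.004907
After-tax real rate = 1.004907 − 1 → 0.00491.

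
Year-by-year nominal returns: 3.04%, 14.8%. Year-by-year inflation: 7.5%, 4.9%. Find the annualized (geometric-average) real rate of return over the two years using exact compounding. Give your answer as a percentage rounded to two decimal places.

Compound the nominal returns: 1.0304 × 1.1480 = 1.18289920.
Compound inflation: 1.0750 × 1.0490 = 1.12767500.
Deflate: 1.18289920 / 1.12767500 = 1.04897173.
Annualized real rate = 1.04897173^(1/2) − 1 = 2.4193% → 2.42%.

2.42%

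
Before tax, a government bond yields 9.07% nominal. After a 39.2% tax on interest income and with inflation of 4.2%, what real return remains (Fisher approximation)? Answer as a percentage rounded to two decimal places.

1.31%

After-tax nominal return = 9.07% × (1 − 0.392) = 5.51456%.
r ≈ 5.51456% − 4.2% → 1.31%.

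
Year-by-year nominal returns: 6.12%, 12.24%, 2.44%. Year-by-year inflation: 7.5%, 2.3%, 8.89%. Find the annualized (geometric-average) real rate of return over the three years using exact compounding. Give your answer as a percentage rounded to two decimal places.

0.63%

Compound the nominal returns: 1.0612 × 1.1224 × 1.0244 = 1.22015350.
Compound inflation: 1.0750 × 1.0230 × 1.0889 = 1.19749055.
Deflate: 1.22015350 / 1.19749055 = 1.01892536.
Annualized real rate = 1.01892536^(1/3) − 1 = 0.6269% → 0.63%.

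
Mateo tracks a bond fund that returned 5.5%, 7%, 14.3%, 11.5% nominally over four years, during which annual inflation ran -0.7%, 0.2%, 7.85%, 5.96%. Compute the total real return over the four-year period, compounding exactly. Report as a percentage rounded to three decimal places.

Nominal growth factor = 1.0550 × 1.0700 × 1.1430 × 1.1150 = 1.438657
Price-level growth factor = 0.9930 × 1.0020 × 1.0785 × 1.0596 = 1.137049
Real growth factor = 1.438657 / 1.137049 = 1.265256
Total real return = 1.265256 − 1 → 26.526%.

26.526%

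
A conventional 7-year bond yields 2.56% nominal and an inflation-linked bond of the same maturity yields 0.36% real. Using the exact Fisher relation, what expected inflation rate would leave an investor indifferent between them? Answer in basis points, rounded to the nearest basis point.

219 basis points

(1 + π) = (1 + i)/(1 + r) = 1.02560 / 1.00360 = 1.021921
Break-even inflation = 1.021921 − 1 → 219 basis points.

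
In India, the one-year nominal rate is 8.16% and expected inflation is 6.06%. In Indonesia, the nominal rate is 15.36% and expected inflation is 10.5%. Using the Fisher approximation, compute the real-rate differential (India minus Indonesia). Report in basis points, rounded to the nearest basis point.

-276 basis points

India: 8.16% − 6.06% = 2.100%
Indonesia: 15.36% − 10.5% = 4.860%
Differential = -2.760% → -276 basis points.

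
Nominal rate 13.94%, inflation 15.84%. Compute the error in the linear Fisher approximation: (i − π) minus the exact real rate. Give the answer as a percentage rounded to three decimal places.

Approximate: r ≈ 13.940% − 15.840% = -1.9000%
Exact: (1 + 0.1394)/(1 + 0.1584) − 1 = -1.6402%
Error = -1.9000% − (-1.6402%) = -0.2598% → -0.260%.

-0.260%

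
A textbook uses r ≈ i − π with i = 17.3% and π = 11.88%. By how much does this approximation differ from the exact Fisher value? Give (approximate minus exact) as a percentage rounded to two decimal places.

0.58%

Approximate: r ≈ 17.300% − 11.880% = 5.4200%
Exact: (1 + 0.1730)/(1 + 0.1188) − 1 = 4.8445%
Error = 5.4200% − 4.8445% = 0.5755% → 0.58%.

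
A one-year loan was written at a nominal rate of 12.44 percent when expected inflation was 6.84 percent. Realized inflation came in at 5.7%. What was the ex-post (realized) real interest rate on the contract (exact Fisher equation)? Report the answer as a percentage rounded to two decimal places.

Ex-post: (1 + 0.1244)/(1 + 0.0570) − 1 = 6.3765%
So the realized real rate is 6.38%.

6.38%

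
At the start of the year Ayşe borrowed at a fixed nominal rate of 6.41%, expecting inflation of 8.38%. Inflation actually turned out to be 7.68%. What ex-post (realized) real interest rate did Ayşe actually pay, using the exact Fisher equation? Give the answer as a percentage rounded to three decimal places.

-1.179%

Ex-post: (1 + 0.0641)/(1 + 0.0768) − 1 = -1.1794%
So the realized real rate is -1.179%.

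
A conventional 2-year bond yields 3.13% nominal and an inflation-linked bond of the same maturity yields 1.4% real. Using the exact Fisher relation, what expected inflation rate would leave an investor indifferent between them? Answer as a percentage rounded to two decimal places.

(1 + π) = (1 + i)/(1 + r) = 1.03130 / 1.01400 = 1.017061
Break-even inflation = 1.017061 − 1 → 1.71%.

1.71%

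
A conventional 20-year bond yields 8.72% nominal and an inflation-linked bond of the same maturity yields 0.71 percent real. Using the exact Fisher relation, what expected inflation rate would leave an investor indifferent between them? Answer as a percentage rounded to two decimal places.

7.95%

(1 + π) = (1 + i)/(1 + r) = 1.08720 / 1.00710 = 1.079535
Break-even inflation = 1.079535 − 1 → 7.95%.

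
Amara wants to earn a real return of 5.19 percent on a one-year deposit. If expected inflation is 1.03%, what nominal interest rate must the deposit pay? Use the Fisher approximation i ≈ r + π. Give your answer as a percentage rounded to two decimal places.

i ≈ r + π = 5.19% + 1.03% = 6.22%.

6.22%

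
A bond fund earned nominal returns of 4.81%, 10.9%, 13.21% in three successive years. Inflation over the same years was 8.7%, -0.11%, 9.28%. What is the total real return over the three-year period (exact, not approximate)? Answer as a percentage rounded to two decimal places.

10.90%

Compound the nominal returns: 1.0481 × 1.1090 × 1.1321 = 1.315888.
Compound inflation: 1.0870 × 0.9989 × 1.0928 = 1.186567.
Deflate: 1.315888 / 1.186567 = 1.108988.
Total real return = 1.108988 − 1 → 10.90%.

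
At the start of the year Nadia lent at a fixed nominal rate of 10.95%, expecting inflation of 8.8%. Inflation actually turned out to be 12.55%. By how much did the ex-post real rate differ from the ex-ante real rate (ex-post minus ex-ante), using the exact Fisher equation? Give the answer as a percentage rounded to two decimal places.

-3.40%

Ex-ante: (1 + 0.1095)/(1 + 0.0880) − 1 = 1.9761%
Ex-post: (1 + 0.1095)/(1 + 0.1255) − 1 = -1.4216%
Difference (ex-post − ex-ante) = -3.3977% → -3.40%.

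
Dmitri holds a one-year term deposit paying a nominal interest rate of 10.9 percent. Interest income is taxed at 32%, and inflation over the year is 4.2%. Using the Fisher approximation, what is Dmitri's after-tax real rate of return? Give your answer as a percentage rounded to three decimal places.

3.212%

After-tax nominal return = 10.9% × (1 − 0.32) = 7.4120%.
r ≈ 7.4120% − 4.2% → 3.212%.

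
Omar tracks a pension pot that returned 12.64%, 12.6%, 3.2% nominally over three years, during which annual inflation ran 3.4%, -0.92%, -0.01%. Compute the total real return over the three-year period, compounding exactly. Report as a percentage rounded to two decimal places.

Compound the nominal returns: 1.1264 × 1.1260 × 1.0320 = 1.308913.
Compound inflation: 1.0340 × 0.9908 × 0.9999 = 1.024385.
Deflate: 1.308913 / 1.024385 = 1.277755.
Total real return = 1.277755 − 1 → 27.78%.

27.78%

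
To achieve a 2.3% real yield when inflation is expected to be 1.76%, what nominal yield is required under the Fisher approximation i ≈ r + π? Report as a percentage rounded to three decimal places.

4.060%

i ≈ r + π = 2.3% + 1.76% = 4.060%.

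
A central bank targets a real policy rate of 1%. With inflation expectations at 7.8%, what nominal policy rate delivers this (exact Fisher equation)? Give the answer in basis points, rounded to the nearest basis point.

888 basis points

(1 + i) = (1 + r)(1 + π) = 1.01000 × 1.07800 = 1.08878
i = 1.08878 − 1, so the required nominal rate is 888 basis points.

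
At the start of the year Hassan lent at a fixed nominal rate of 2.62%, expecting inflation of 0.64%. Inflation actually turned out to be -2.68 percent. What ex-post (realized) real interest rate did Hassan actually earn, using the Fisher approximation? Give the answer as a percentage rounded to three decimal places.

Ex-post: 2.62% − (-2.68%) = 5.300%
So the realized real rate is 5.300%.

5.300%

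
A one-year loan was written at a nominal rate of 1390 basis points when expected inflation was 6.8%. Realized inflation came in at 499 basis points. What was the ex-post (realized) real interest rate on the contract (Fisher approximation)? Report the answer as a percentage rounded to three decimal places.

Ex-post: 13.9% − 4.99% = 8.910%
So the realized real rate is 8.910%.

8.910%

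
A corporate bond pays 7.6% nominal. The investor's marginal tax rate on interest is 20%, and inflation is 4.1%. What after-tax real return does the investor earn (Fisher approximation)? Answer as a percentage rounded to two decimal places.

After-tax nominal return = 7.6% × (1 − 0.2) = 6.0800%.
r ≈ 6.0800% − 4.1% → 1.98%.

1.98%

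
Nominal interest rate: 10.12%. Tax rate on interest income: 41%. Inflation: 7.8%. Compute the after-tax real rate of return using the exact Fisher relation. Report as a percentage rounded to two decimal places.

-1.70%

After-tax nominal return = 10.12% × (1 − 0.41) = 5.9708%.
1 + r = 1.059708 / 1.07800 = 0.983032
After-tax real rate = 0.983032 − 1 → -1.70%.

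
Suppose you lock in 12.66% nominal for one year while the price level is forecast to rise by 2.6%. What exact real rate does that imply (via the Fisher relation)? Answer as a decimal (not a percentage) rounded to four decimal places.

0.0981

1 + r = 1.12660 / 1.02600 = 1.098051
r = 1.098051 − 1 = 9.8051%, i.e. 0.0981.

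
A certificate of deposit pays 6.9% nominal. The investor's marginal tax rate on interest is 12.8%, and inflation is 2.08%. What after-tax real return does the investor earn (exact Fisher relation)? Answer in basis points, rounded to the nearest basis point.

After-tax nominal return = 6.9% × (1 − 0.128) = 6.0168%.
1 + r = 1.060168 / 1.02080 = 1.038566
After-tax real rate = 1.038566 − 1 → 386 basis points.

386 basis points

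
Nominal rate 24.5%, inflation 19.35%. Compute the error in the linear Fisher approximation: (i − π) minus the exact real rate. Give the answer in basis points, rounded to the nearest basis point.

Approximate: r ≈ 24.500% − 19.350% = 5.1500%
Exact: (1 + 0.2450)/(1 + 0.1935) − 1 = 4.31504%
Error = 5.1500% − 4.31504% = 0.83496% → 83 basis points.

83 basis points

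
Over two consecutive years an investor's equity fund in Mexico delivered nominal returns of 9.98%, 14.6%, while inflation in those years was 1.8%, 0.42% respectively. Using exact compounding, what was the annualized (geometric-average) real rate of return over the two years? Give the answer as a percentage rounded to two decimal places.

11.04%

Compound the nominal returns: 1.0998 × 1.1460 = 1.26037080.
Compound inflation: 1.0180 × 1.0042 = 1.02227560.
Deflate: 1.26037080 / 1.02227560 = 1.23290706.
Annualized real rate = 1.23290706^(1/2) − 1 = 11.0363% → 11.04%.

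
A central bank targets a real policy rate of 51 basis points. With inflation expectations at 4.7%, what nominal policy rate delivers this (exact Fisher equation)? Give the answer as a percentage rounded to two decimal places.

5.23%

(1 + i) = (1 + r)(1 + π) = 1.00510 × 1.04700 = 1.0523397
i = 1.0523397 − 1, so the required nominal rate is 5.23%.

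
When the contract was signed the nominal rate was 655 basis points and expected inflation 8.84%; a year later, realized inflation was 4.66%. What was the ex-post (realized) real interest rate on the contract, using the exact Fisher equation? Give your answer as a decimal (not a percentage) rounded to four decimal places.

Ex-post: (1 + 0.0655)/(1 + 0.0466) − 1 = 1.8058%
So the realized real rate is 0.0181.

0.0181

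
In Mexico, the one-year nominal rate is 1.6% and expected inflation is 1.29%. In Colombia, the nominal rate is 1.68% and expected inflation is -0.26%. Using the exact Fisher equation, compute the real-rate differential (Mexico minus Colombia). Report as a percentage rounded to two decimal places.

Mexico: (1 + 0.0160)/(1 + 0.0129) − 1 = 0.3061%
Colombia: (1 + 0.0168)/(1 − 0.0026) − 1 = 1.9451%
Differential = 0.3061% − 1.9451% = -1.6390% → -1.64%.

-1.64%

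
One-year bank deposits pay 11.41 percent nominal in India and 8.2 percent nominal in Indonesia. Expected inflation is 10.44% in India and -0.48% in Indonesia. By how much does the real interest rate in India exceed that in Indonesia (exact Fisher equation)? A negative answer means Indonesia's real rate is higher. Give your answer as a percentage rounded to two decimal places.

India: (1 + 0.1141)/(1 + 0.1044) − 1 = 0.8783%
Indonesia: (1 + 0.0820)/(1 − 0.0048) − 1 = 8.7219%
Differential = 0.8783% − 8.7219% = -7.8436% → -7.84%.

-7.84%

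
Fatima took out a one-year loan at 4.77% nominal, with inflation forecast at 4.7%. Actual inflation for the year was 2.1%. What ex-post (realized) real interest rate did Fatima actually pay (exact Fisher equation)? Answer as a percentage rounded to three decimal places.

Ex-post: (1 + 0.0477)/(1 + 0.0210) − 1 = 2.6151%
So the realized real rate is 2.615%.

2.615%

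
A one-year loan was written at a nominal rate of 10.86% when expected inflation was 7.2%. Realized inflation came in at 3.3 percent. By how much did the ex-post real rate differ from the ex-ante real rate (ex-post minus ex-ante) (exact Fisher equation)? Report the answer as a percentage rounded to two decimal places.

3.90%

Ex-ante: (1 + 0.1086)/(1 + 0.0720) − 1 = 3.4142%
Ex-post: (1 + 0.1086)/(1 + 0.0330) − 1 = 7.3185%
Difference (ex-post − ex-ante) = 3.9043% → 3.90%.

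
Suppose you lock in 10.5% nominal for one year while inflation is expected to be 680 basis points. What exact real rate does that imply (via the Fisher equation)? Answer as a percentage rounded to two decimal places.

3.46%

By the Fisher equation, 1 + r = (1 + i)/(1 + π).
1 + r = 1.10500 / 1.06800 = 1.034644
r = 1.034644 − 1 = 3.4644%, i.e. 3.46%.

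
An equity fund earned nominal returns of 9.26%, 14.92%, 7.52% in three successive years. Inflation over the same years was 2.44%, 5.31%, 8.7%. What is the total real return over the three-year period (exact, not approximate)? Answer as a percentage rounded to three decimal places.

15.127%

Compound the nominal returns: 1.0926 × 1.1492 × 1.0752 = 1.350038.
Compound inflation: 1.0244 × 1.0531 × 1.0870 = 1.172651.
Deflate: 1.350038 / 1.172651 = 1.151270.
Total real return = 1.151270 − 1 → 15.127%.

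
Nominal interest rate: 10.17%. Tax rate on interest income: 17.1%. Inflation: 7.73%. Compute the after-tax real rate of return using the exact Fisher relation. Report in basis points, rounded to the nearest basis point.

After-tax nominal return = 10.17% × (1 − 0.171) = 8.43093%.
1 + r = 1.0843093 / 1.07730 = 1.006506
After-tax real rate = 1.006506 − 1 → 65 basis points.

65 basis points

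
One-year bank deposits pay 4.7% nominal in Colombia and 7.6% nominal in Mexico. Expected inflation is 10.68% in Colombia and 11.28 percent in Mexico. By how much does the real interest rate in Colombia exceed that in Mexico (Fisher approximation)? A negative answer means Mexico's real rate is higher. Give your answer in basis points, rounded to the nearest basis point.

Colombia: 4.7% − 10.68% = -5.980%
Mexico: 7.6% − 11.28% = -3.680%
Differential = -2.300% → -230 basis points.

-230 basis points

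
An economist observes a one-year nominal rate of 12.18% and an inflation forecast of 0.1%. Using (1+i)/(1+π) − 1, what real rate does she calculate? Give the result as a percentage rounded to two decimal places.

By the Fisher equation, 1 + r = (1 + i)/(1 + π).
1 + r = 1.12180 / 1.00100 = 1.120679
r = 1.120679 − 1 = 12.0679%, i.e. 12.07%.

12.07%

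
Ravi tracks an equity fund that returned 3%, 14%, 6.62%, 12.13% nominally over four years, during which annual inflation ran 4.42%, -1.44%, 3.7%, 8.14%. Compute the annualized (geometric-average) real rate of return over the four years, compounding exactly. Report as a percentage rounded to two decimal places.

Compound the nominal returns: 1.0300 × 1.1400 × 1.0662 × 1.1213 = 1.40379140.
Compound inflation: 1.0442 × 0.9856 × 1.0370 × 1.0814 = 1.15411612.
Deflate: 1.40379140 / 1.15411612 = 1.21633463.
Annualized real rate = 1.21633463^(1/4) − 1 = 5.0179% → 5.02%.

5.02%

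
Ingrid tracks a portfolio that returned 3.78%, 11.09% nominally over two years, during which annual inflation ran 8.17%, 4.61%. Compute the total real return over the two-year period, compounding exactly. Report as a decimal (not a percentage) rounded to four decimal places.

0.0188

Nominal growth factor = 1.0378 × 1.1109 = 1.152892
Price-level growth factor = 1.0817 × 1.0461 = 1.131566
Real growth factor = 1.152892 / 1.131566 = 1.018846
Total real return = 1.018846 − 1 → 0.0188.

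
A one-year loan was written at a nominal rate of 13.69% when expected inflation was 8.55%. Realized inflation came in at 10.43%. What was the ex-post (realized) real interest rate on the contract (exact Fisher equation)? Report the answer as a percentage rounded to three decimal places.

Ex-post: (1 + 0.1369)/(1 + 0.1043) − 1 = 2.9521%
So the realized real rate is 2.952%.

2.952%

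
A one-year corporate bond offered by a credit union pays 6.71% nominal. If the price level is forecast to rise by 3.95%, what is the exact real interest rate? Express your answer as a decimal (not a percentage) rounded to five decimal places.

1 + r = 1.06710 / 1.03950 = 1.026551
r = 1.026551 − 1 = 2.6551%, i.e. 0.02655.

0.02655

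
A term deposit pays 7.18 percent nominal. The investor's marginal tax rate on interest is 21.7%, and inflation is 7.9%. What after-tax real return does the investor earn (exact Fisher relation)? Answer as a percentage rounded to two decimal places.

After-tax nominal return = 7.18% × (1 − 0.217) = 5.62194%.
1 + r = 1.0562194 / 1.07900 = 0.978887
After-tax real rate = 0.978887 − 1 → -2.11%.

-2.11%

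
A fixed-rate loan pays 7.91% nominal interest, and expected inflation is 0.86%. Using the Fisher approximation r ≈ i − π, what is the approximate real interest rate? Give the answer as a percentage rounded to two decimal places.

r ≈ i − π = 7.91% − 0.86% = 7.05%.

7.05%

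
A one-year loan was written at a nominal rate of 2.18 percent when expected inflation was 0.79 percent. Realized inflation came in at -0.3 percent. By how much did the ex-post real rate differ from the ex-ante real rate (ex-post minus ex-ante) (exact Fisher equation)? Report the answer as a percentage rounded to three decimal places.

1.108%

Ex-ante: (1 + 0.0218)/(1 + 0.0079) − 1 = 1.3791%
Ex-post: (1 + 0.0218)/(1 − 0.0030) − 1 = 2.4875%
Difference (ex-post − ex-ante) = 1.1084% → 1.108%.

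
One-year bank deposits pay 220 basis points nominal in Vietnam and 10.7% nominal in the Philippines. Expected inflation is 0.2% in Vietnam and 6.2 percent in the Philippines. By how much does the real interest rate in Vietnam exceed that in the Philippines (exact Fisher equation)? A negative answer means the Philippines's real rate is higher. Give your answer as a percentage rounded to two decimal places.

-2.24%

Vietnam: (1 + 0.0220)/(1 + 0.0020) − 1 = 1.9960%
The Philippines: (1 + 0.1070)/(1 + 0.0620) − 1 = 4.2373%
Differential = 1.9960% − 4.2373% = -2.2413% → -2.24%.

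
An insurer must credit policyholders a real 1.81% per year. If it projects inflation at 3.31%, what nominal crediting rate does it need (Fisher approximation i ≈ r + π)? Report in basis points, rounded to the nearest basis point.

i ≈ r + π = 1.81% + 3.31% = 512 basis points.

512 basis points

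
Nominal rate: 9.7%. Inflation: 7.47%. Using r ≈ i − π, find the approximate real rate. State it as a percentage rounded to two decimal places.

r ≈ i − π = 9.7% − 7.47% = 2.23%.

2.23%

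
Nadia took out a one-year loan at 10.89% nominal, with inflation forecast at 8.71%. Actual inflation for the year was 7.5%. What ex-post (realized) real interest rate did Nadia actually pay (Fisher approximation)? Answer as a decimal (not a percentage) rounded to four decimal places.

0.0339

Ex-post: 10.89% − 7.5% = 3.390%
So the realized real rate is 0.0339.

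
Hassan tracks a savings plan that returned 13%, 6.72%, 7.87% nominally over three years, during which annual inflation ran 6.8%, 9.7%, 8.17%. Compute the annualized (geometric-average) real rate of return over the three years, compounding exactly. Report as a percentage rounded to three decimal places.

0.874%

Compound the nominal returns: 1.1300 × 1.0672 × 1.0787 = 1.30084316.
Compound inflation: 1.0680 × 1.0970 × 1.0817 = 1.26731539.
Deflate: 1.30084316 / 1.26731539 = 1.02645574.
Annualized real rate = 1.02645574^(1/3) − 1 = 0.8742% → 0.874%.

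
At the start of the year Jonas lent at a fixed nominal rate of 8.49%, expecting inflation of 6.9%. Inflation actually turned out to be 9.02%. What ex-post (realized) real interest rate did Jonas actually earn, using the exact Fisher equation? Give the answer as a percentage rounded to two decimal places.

Ex-post: (1 + 0.0849)/(1 + 0.0902) − 1 = -0.4861%
So the realized real rate is -0.49%.

-0.49%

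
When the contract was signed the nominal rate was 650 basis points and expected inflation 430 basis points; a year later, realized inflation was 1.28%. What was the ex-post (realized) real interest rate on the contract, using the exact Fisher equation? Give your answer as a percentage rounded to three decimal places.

5.154%

Ex-post: (1 + 0.0650)/(1 + 0.0128) − 1 = 5.1540%
So the realized real rate is 5.154%.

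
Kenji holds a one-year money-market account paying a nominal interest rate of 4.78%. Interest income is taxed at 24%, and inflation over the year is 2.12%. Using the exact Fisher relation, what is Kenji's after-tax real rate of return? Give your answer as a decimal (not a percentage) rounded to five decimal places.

After-tax nominal return = 4.78% × (1 − 0.24) = 3.6328%.
1 + r = 1.036328 / 1.02120 = 1.014814
After-tax real rate = 1.014814 − 1 → 0.01481.

0.01481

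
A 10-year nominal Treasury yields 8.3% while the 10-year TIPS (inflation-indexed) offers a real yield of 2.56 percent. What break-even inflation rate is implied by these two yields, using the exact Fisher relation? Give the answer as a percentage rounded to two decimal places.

5.60%

(1 + π) = (1 + i)/(1 + r) = 1.08300 / 1.02560 = 1.055967
Break-even inflation = 1.055967 − 1 → 5.60%.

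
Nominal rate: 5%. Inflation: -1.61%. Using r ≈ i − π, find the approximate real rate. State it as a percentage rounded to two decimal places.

r ≈ i − π = 5% − (-1.61%) = 6.61%.

6.61%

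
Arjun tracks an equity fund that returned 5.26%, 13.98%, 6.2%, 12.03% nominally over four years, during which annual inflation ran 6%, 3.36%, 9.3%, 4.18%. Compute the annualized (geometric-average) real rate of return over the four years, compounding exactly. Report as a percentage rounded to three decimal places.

3.424%

Nominal growth factor = 1.0526 × 1.1398 × 1.0620 × 1.1203 = 1.42741702
Price-level growth factor = 1.0600 × 1.0336 × 1.0930 × 1.0418 = 1.24756413
Real growth factor = 1.42741702 / 1.24756413 = 1.14416324
Annualized real rate = 1.14416324^(1/4) − 1 = 3.4242% → 3.424%.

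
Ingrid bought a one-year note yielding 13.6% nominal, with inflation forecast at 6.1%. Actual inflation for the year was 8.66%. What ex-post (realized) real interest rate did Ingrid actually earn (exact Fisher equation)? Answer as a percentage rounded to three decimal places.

4.546%

Ex-post: (1 + 0.1360)/(1 + 0.0866) − 1 = 4.5463%
So the realized real rate is 4.546%.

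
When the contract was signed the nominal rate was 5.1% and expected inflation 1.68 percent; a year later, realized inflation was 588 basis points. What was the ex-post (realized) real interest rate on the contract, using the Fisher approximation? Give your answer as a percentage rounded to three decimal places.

-0.780%

Ex-post: 5.1% − 5.88% = -0.780%
So the realized real rate is -0.780%.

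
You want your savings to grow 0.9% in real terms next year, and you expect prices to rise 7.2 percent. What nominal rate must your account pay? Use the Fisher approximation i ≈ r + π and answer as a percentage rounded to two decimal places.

i ≈ r + π = 0.9% + 7.2% = 8.10%.

8.10%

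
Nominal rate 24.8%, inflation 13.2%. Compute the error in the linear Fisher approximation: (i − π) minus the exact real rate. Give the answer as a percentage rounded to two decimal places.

Approximate: r ≈ 24.800% − 13.200% = 11.6000%
Exact: (1 + 0.2480)/(1 + 0.1320) − 1 = 10.2473%
Error = 11.6000% − 10.2473% = 1.3527% → 1.35%.

1.35%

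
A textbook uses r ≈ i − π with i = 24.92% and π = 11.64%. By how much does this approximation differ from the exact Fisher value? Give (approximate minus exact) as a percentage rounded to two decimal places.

1.38%

Approximate: r ≈ 24.920% − 11.640% = 13.2800%
Exact: (1 + 0.2492)/(1 + 0.1164) − 1 = 11.8954%
Error = 13.2800% − 11.8954% = 1.3846% → 1.38%.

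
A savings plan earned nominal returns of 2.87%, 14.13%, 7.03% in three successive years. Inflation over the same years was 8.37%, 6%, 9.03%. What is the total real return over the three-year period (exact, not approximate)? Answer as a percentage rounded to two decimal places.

Compound the nominal returns: 1.0287 × 1.1413 × 1.0703 = 1.256591.
Compound inflation: 1.0837 × 1.0600 × 1.0903 = 1.252452.
Deflate: 1.256591 / 1.252452 = 1.003305.
Total real return = 1.003305 − 1 → 0.33%.

0.33%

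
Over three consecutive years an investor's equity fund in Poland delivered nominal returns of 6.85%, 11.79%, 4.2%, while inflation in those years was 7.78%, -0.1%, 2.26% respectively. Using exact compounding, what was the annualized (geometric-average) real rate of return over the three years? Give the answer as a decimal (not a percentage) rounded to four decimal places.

0.0417

Compound the nominal returns: 1.0685 × 1.1179 × 1.0420 = 1.24464415.
Compound inflation: 1.0778 × 0.9990 × 1.0226 = 1.10105612.
Deflate: 1.24464415 / 1.10105612 = 1.13040936.
Annualized real rate = 1.13040936^(1/3) − 1 = 4.1706% → 0.0417.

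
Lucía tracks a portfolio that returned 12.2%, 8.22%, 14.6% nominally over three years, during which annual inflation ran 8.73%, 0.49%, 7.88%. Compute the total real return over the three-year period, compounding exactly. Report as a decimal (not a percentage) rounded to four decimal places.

0.1805

Nominal growth factor = 1.1220 × 1.0822 × 1.1460 = 1.391506
Price-level growth factor = 1.0873 × 1.0049 × 1.0788 = 1.178727
Real growth factor = 1.391506 / 1.178727 = 1.180516
Total real return = 1.180516 − 1 → 0.1805.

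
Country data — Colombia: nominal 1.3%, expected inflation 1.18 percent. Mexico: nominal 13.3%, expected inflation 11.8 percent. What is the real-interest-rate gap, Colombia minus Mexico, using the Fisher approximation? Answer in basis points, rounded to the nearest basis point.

Colombia: 1.3% − 1.18% = 0.120%
Mexico: 13.3% − 11.8% = 1.500%
Differential = -1.380% → -138 basis points.

-138 basis points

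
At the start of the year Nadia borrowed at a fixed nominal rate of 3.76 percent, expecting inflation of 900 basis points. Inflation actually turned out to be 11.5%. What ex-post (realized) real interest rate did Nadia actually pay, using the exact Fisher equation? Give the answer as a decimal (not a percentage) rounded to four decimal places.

-0.0694

Ex-post: (1 + 0.0376)/(1 + 0.1150) − 1 = -6.9417%
So the realized real rate is -0.0694.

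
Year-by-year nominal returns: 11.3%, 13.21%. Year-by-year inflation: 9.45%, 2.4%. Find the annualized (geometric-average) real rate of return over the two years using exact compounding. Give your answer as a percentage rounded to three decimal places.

6.031%

Compound the nominal returns: 1.1130 × 1.1321 = 1.26002730.
Compound inflation: 1.0945 × 1.0240 = 1.12076800.
Deflate: 1.26002730 / 1.12076800 = 1.12425346.
Annualized real rate = 1.12425346^(1/2) − 1 = 6.0308% → 6.031%.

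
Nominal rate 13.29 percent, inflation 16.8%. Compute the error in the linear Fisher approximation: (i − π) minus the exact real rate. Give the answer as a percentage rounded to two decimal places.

-0.50%

Approximate: r ≈ 13.290% − 16.800% = -3.5100%
Exact: (1 + 0.1329)/(1 + 0.1680) − 1 = -3.0051%
Error = -3.5100% − (-3.0051%) = -0.5049% → -0.50%.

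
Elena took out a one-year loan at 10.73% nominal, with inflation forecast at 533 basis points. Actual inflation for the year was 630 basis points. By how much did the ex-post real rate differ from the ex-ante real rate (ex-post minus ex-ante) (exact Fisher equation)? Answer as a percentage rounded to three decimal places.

Ex-ante: (1 + 0.1073)/(1 + 0.0533) − 1 = 5.1267%
Ex-post: (1 + 0.1073)/(1 + 0.0630) − 1 = 4.1675%
Difference (ex-post − ex-ante) = -0.9593% → -0.959%.

-0.959%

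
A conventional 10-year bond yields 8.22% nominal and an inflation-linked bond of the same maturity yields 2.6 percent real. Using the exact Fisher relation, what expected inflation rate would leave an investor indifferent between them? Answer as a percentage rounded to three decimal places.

5.478%

(1 + π) = (1 + i)/(1 + r) = 1.08220 / 1.02600 = 1.054776
Break-even inflation = 1.054776 − 1 → 5.478%.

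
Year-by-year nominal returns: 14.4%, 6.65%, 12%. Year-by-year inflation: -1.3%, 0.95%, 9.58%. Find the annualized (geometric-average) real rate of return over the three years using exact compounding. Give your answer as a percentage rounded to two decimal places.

7.77%

Compound the nominal returns: 1.1440 × 1.0665 × 1.1200 = 1.36648512.
Compound inflation: 0.9870 × 1.0095 × 1.0958 = 1.09182937.
Deflate: 1.36648512 / 1.09182937 = 1.25155556.
Annualized real rate = 1.25155556^(1/3) − 1 = 7.7664% → 7.77%.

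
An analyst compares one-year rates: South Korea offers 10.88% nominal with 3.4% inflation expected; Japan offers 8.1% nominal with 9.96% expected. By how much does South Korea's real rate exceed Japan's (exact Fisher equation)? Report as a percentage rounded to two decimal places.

South Korea: (1 + 0.1088)/(1 + 0.0340) − 1 = 7.2340%
Japan: (1 + 0.0810)/(1 + 0.0996) − 1 = -1.6915%
Differential = 7.2340% − (-1.6915%) = 8.9256% → 8.93%.

8.93%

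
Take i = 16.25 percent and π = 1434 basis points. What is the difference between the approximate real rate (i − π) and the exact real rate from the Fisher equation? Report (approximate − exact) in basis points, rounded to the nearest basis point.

Approximate: r ≈ 16.250% − 14.340% = 1.9100%
Exact: (1 + 0.1625)/(1 + 0.1434) − 1 = 1.6705%
Error = 1.9100% − 1.6705% = 0.2395% → 24 basis points.

24 basis points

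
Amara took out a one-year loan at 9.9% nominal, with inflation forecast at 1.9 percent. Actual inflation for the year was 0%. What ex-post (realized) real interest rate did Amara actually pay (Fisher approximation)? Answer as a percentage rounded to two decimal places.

Ex-post: 9.9% − 0% = 9.900%
So the realized real rate is 9.90%.

9.90%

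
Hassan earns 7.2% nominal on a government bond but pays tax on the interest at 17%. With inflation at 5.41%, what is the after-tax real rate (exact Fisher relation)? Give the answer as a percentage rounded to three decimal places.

0.537%

After-tax nominal return = 7.2% × (1 − 0.17) = 5.9760%.
1 + r = 1.05976 / 1.05410 = 1.005370
After-tax real rate = 1.005370 − 1 → 0.537%.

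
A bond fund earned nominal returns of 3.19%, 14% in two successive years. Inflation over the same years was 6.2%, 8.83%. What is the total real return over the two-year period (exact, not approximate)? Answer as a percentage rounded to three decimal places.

Nominal growth factor = 1.0319 × 1.1400 = 1.176366
Price-level growth factor = 1.0620 × 1.0883 = 1.155775
Real growth factor = 1.176366 / 1.155775 = 1.017816
Total real return = 1.017816 − 1 → 1.782%.

1.782%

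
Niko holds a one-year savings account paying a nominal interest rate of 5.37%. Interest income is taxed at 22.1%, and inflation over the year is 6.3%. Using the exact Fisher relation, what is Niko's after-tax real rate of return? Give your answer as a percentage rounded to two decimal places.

After-tax nominal return = 5.37% × (1 − 0.221) = 4.18323%.
1 + r = 1.0418323 / 1.06300 = 0.980087
After-tax real rate = 0.980087 − 1 → -1.99%.

-1.99%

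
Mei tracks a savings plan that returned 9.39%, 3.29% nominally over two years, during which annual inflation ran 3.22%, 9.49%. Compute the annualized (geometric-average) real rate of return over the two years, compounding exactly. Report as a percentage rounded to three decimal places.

Compound the nominal returns: 1.0939 × 1.0329 = 1.12988931.
Compound inflation: 1.0322 × 1.0949 = 1.13015578.
Deflate: 1.12988931 / 1.13015578 = 0.99976422.
Annualized real rate = 0.99976422^(1/2) − 1 = -0.0118% → -0.012%.

-0.012%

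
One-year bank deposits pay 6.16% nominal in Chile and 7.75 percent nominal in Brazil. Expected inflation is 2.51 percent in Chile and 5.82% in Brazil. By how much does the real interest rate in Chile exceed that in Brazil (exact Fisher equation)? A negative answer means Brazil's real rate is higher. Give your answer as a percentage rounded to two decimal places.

1.74%

Chile: (1 + 0.0616)/(1 + 0.0251) − 1 = 3.5606%
Brazil: (1 + 0.0775)/(1 + 0.0582) − 1 = 1.8239%
Differential = 3.5606% − 1.8239% = 1.7368% → 1.74%.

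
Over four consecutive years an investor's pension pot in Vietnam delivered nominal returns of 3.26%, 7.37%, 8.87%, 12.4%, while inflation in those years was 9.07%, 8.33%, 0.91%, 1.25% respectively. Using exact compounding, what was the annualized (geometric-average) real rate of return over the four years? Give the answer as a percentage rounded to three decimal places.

2.962%

Nominal growth factor = 1.0326 × 1.0737 × 1.0887 × 1.1240 = 1.35671807
Price-level growth factor = 1.0907 × 1.0833 × 1.0091 × 1.0125 = 1.20721131
Real growth factor = 1.35671807 / 1.20721131 = 1.12384473
Annualized real rate = 1.12384473^(1/4) − 1 = 2.9619% → 2.962%.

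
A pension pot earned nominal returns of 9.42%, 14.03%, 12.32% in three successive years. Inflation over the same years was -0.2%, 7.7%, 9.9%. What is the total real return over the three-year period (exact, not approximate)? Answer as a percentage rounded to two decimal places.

Nominal growth factor = 1.0942 × 1.1403 × 1.1232 = 1.401435
Price-level growth factor = 0.9980 × 1.0770 × 1.0990 = 1.181256
Real growth factor = 1.401435 / 1.181256 = 1.186394
Total real return = 1.186394 − 1 → 18.64%.

18.64%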